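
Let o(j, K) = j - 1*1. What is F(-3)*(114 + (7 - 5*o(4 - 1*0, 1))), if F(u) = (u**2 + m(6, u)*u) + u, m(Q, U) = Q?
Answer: -1272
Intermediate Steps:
F(u) = u**2 + 7*u (F(u) = (u**2 + 6*u) + u = u**2 + 7*u)
o(j, K) = -1 + j (o(j, K) = j - 1 = -1 + j)
F(-3)*(114 + (7 - 5*o(4 - 1*0, 1))) = (-3*(7 - 3))*(114 + (7 - 5*(-1 + (4 - 1*0)))) = (-3*4)*(114 + (7 - 5*(-1 + (4 + 0)))) = -12*(114 + (7 - 5*(-1 + 4))) = -12*(114 + (7 - 5*3)) = -12*(114 + (7 - 15)) = -12*(114 - 8) = -12*106 = -1272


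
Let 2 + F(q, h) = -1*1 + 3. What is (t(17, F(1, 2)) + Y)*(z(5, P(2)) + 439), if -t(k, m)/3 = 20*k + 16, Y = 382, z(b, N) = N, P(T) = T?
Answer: -302526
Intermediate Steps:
F(q, h) = 0 (F(q, h) = -2 + (-1*1 + 3) = -2 + (-1 + 3) = -2 + 2 = 0)
t(k, m) = -48 - 60*k (t(k, m) = -3*(20*k + 16) = -3*(16 + 20*k) = -48 - 60*k)
(t(17, F(1, 2)) + Y)*(z(5, P(2)) + 439) = ((-48 - 60*17) + 382)*(2 + 439) = ((-48 - 1020) + 382)*441 = (-1068 + 382)*441 = -686*441 = -302526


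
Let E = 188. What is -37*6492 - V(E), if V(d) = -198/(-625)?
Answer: -150127698/625 ≈ -2.4020e+5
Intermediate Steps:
V(d) = 198/625 (V(d) = -198*(-1/625) = 198/625)
-37*6492 - V(E) = -37*6492 - 1*198/625 = -240204 - 198/625 = -150127698/625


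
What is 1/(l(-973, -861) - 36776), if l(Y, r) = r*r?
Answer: 1/704545 ≈ 1.4194e-6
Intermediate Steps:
l(Y, r) = r²
1/(l(-973, -861) - 36776) = 1/((-861)² - 36776) = 1/(741321 - 36776) = 1/704545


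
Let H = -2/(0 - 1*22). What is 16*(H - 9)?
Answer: -1568/11 ≈ -142.55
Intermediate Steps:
H = 1/11 (H = -2/(0 - 22) = -2/(-22) = -2*(-1/22) = 1/11 ≈ 0.090909)
16*(H - 9) = 16*(1/11 - 9) = 16*(-98/11) = -1568/11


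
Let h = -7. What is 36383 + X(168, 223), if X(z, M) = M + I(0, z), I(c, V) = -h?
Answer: 36613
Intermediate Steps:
I(c, V) = 7 (I(c, V) = -1*(-7) = 7)
X(z, M) = 7 + M (X(z, M) = M + 7 = 7 + M)
36383 + X(168, 223) = 36383 + (7 + 223) = 36383 + 230 = 36613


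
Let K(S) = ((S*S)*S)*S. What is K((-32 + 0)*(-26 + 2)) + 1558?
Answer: 347892352534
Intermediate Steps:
K(S) = S**4 (K(S) = (S**2*S)*S = S**3*S = S**4)
K((-32 + 0)*(-26 + 2)) + 1558 = ((-32 + 0)*(-26 + 2))**4 + 1558 = (-32*(-24))**4 + 1558 = 768**4 + 1558 = 347892350976 + 1558 = 347892352534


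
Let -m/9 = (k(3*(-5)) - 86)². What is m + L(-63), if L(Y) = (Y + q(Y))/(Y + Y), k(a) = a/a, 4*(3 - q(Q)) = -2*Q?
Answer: -5462039/84 ≈ -65024.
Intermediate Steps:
q(Q) = 3 + Q/2 (q(Q) = 3 - (-1)*Q/2 = 3 + Q/2)
k(a) = 1
L(Y) = (3 + 3*Y/2)/(2*Y) (L(Y) = (Y + (3 + Y/2))/(Y + Y) = (3 + 3*Y/2)/((2*Y)) = (3 + 3*Y/2)*(1/(2*Y)) = (3 + 3*Y/2)/(2*Y))
m = -65025 (m = -9*(1 - 86)² = -9*(-85)² = -9*7225 = -65025)
m + L(-63) = -65025 + (¾)*(2 - 63)/(-63) = -65025 + (¾)*(-1/63)*(-61) = -65025 + 61/84 = -5462039/84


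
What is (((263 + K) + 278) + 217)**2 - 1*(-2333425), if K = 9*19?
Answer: 3196466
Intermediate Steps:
K = 171
(((263 + K) + 278) + 217)**2 - 1*(-2333425) = (((263 + 171) + 278) + 217)**2 - 1*(-2333425) = ((434 + 278) + 217)**2 + 2333425 = (712 + 217)**2 + 2333425 = 929**2 + 2333425 = 863041 + 2333425 = 3196466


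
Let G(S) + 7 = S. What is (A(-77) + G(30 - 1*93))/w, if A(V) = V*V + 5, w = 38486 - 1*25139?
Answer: 5864/13347 ≈ 0.43935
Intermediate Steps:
w = 13347 (w = 38486 - 25139 = 13347)
G(S) = -7 + S
A(V) = 5 + V² (A(V) = V² + 5 = 5 + V²)
(A(-77) + G(30 - 1*93))/w = ((5 + (-77)²) + (-7 + (30 - 1*93)))/13347 = ((5 + 5929) + (-7 + (30 - 93)))*(1/13347) = (5934 + (-7 - 63))*(1/13347) = (5934 - 70)*(1/13347) = 5864*(1/13347) = 5864/13347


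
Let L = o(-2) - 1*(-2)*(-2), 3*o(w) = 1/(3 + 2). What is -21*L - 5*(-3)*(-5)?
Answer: 38/5 ≈ 7.6000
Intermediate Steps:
o(w) = 1/15 (o(w) = 1/(3*(3 + 2)) = (⅓)/5 = (⅓)*(⅕) = 1/15)
L = -59/15 (L = 1/15 - 1*(-2)*(-2) = 1/15 + 2*(-2) = 1/15 - 4 = -59/15 ≈ -3.9333)
-21*L - 5*(-3)*(-5) = -21*(-59/15) - 5*(-3)*(-5) = 413/5 + 15*(-5) = 413/5 - 75 = 38/5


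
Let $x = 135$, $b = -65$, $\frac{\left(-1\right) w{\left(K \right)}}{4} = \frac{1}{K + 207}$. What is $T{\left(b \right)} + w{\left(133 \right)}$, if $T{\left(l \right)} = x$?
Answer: $\frac{11474}{85} \approx 134.99$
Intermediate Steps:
$w{\left(K \right)} = - \frac{4}{207 + K}$ ($w{\left(K \right)} = - \frac{4}{K + 207} = - \frac{4}{207 + K}$)
$T{\left(l \right)} = 135$
$T{\left(b \right)} + w{\left(133 \right)} = 135 - \frac{4}{207 + 133} = 135 - \frac{4}{340} = 135 - \frac{1}{85} = \frac{11474}{85}$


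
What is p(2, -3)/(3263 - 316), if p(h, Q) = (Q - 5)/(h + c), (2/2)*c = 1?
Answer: -8/8841 ≈ -0.00090487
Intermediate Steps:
c = 1
p(h, Q) = (-5 + Q)/(1 + h) (p(h, Q) = (Q - 5)/(h + 1) = (-5 + Q)/(1 + h))
p(2, -3)/(3263 - 316) = ((-5 - 3)/(1 + 2))/(3263 - 316) = (-8/3)/2947 = ((1/3)*(-8))*(1/2947) = -8/3*1/2947 = -8/8841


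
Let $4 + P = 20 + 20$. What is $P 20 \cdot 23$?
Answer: $16560$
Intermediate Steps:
$P = 36$ ($P = -4 + \left(20 + 20\right) = -4 + 40 = 36$)
$P 20 \cdot 23 = 36 \cdot 20 \cdot 23 = 720 \cdot 23 = 16560$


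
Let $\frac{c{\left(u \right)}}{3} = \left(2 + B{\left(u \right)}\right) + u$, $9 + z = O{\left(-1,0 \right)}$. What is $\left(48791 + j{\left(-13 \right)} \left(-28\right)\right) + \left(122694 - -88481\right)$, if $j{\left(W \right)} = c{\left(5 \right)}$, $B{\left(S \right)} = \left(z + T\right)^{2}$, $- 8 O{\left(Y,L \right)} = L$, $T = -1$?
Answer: $250978$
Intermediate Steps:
$O{\left(Y,L \right)} = - \frac{L}{8}$
$z = -9$ ($z = -9 - 0 = -9 + 0 = -9$)
$B{\left(S \right)} = 100$ ($B{\left(S \right)} = \left(-9 - 1\right)^{2} = \left(-10\right)^{2} = 100$)
$c{\left(u \right)} = 306 + 3 u$ ($c{\left(u \right)} = 3 \left(\left(2 + 100\right) + u\right) = 3 \left(102 + u\right) = 306 + 3 u$)
$j{\left(W \right)} = 321$ ($j{\left(W \right)} = 306 + 3 \cdot 5 = 306 + 15 = 321$)
$\left(48791 + j{\left(-13 \right)} \left(-28\right)\right) + \left(122694 - -88481\right) = \left(48791 + 321 \left(-28\right)\right) + \left(122694 - -88481\right) = \left(48791 - 8988\right) + \left(122694 + 88481\right) = 39803 + 211175 = 250978$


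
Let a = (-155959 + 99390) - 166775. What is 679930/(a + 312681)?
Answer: 679930/89337 ≈ 7.6108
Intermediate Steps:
a = -223344 (a = -56569 - 166775 = -223344)
679930/(a + 312681) = 679930/(-223344 + 312681) = 679930/89337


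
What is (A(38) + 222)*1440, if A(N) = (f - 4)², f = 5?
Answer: 321120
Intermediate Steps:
A(N) = 1 (A(N) = (5 - 4)² = 1² = 1)
(A(38) + 222)*1440 = (1 + 222)*1440 = 223*1440 = 321120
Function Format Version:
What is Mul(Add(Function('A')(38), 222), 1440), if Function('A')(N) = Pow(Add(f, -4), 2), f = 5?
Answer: 321120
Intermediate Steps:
Function('A')(N) = 1 (Function('A')(N) = Pow(Add(5, -4), 2) = Pow(1, 2) = 1)
Mul(Add(Function('A')(38), 222), 1440) = Mul(Add(1, 222), 1440) = Mul(223, 1440) = 321120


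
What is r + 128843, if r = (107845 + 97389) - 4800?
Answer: 329277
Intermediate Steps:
r = 200434 (r = 205234 - 4800 = 200434)
r + 128843 = 200434 + 128843 = 329277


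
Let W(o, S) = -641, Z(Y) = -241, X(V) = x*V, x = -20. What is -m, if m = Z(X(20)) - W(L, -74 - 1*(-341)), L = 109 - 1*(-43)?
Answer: -400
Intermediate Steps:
L = 152 (L = 109 + 43 = 152)
X(V) = -20*V
m = 400 (m = -241 - 1*(-641) = -241 + 641 = 400)
-m = -1*400 = -400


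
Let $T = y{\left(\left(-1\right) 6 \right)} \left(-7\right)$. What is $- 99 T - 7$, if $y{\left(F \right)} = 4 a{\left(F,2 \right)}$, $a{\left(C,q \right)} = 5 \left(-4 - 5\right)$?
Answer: $-124747$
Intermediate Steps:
$a{\left(C,q \right)} = -45$ ($a{\left(C,q \right)} = 5 \left(-9\right) = -45$)
$y{\left(F \right)} = -180$ ($y{\left(F \right)} = 4 \left(-45\right) = -180$)
$T = 1260$ ($T = \left(-180\right) \left(-7\right) = 1260$)
$- 99 T - 7 = \left(-99\right) 1260 - 7 = -124740 - 7 = -124747$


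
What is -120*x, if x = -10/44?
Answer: 300/11 ≈ 27.273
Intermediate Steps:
x = -5/22 (x = -10*1/44 = -5/22 ≈ -0.22727)
-120*x = -120*(-5/22) = 300/11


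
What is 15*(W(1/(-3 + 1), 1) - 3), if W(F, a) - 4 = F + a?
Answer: 45/2 ≈ 22.500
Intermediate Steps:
W(F, a) = 4 + F + a (W(F, a) = 4 + (F + a) = 4 + F + a)
15*(W(1/(-3 + 1), 1) - 3) = 15*((4 + 1/(-3 + 1) + 1) - 3) = 15*((4 + 1/(-2) + 1) - 3) = 15*((4 - 1/2 + 1) - 3) = 15*(9/2 - 3) = 15*(3/2) = 45/2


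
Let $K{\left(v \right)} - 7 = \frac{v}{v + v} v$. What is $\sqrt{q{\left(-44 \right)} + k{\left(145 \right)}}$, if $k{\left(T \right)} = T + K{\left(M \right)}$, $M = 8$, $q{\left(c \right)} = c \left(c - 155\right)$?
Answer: $4 \sqrt{557} \approx 94.403$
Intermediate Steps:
$q{\left(c \right)} = c \left(-155 + c\right)$
$K{\left(v \right)} = 7 + \frac{v}{2}$ ($K{\left(v \right)} = 7 + \frac{v}{v + v} v = 7 + \frac{v}{2 v} v = 7 + v \frac{1}{2 v} v = 7 + \frac{v}{2}$)
$k{\left(T \right)} = 11 + T$ ($k{\left(T \right)} = T + \left(7 + \frac{1}{2} \cdot 8\right) = T + \left(7 + 4\right) = T + 11 = 11 + T$)
$\sqrt{q{\left(-44 \right)} + k{\left(145 \right)}} = \sqrt{- 44 \left(-155 - 44\right) + \left(11 + 145\right)} = \sqrt{\left(-44\right) \left(-199\right) + 156} = \sqrt{8756 + 156} = \sqrt{8912} = 4 \sqrt{557}$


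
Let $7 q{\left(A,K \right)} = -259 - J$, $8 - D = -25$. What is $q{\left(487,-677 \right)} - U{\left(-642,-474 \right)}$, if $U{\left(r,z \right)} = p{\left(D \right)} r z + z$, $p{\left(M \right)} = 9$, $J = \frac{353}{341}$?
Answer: $- \frac{6536405998}{2387} \approx -2.7383 \cdot 10^{6}$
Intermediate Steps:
$J = \frac{353}{341}$ ($J = 353 \cdot \frac{1}{341} = \frac{353}{341} \approx 1.0352$)
$D = 33$ ($D = 8 - -25 = 8 + 25 = 33$)
$q{\left(A,K \right)} = - \frac{88672}{2387}$ ($q{\left(A,K \right)} = \frac{-259 - \frac{353}{341}}{7} = \frac{1}{7} \left(- \frac{88672}{341}\right) = - \frac{88672}{2387}$)
$U{\left(r,z \right)} = z + 9 r z$ ($U{\left(r,z \right)} = 9 r z + z = z + 9 r z$)
$q{\left(487,-677 \right)} - U{\left(-642,-474 \right)} = - \frac{88672}{2387} - - 474 \left(1 + 9 \left(-642\right)\right) = - \frac{88672}{2387} - - 474 \left(1 - 5778\right) = - \frac{88672}{2387} - \left(-474\right) \left(-5777\right) = - \frac{88672}{2387} - 2738298 = - \frac{6536405998}{2387}$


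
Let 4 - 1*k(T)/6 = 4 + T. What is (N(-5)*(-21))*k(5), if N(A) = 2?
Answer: 1260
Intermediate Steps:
k(T) = -6*T (k(T) = 24 - 6*(4 + T) = 24 + (-24 - 6*T) = -6*T)
(N(-5)*(-21))*k(5) = (2*(-21))*(-6*5) = -42*(-30) = 1260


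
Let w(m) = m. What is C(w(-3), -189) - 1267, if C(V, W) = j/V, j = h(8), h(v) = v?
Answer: -3809/3 ≈ -1269.7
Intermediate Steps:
j = 8
C(V, W) = 8/V
C(w(-3), -189) - 1267 = 8/(-3) - 1267 = 8*(-⅓) - 1267 = -8/3 - 1267 = -3809/3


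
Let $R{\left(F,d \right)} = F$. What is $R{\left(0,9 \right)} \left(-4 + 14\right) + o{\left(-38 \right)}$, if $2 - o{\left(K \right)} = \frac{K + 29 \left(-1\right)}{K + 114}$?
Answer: $\frac{219}{76} \approx 2.8816$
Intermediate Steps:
$o{\left(K \right)} = 2 - \frac{-29 + K}{114 + K}$ ($o{\left(K \right)} = 2 - \frac{K + 29 \left(-1\right)}{K + 114} = 2 - \frac{K - 29}{114 + K} = 2 - \frac{-29 + K}{114 + K}$)
$R{\left(0,9 \right)} \left(-4 + 14\right) + o{\left(-38 \right)} = 0 \left(-4 + 14\right) + \frac{257 - 38}{114 - 38} = 0 \cdot 10 + \frac{1}{76} \cdot 219 = 0 + \frac{1}{76} \cdot 219 = 0 + \frac{219}{76} = \frac{219}{76}$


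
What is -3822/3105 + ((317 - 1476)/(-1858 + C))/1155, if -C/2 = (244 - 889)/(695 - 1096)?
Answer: -73183177733/59480203860 ≈ -1.2304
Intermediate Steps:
C = -1290/401 (C = -2*(244 - 889)/(695 - 1096) = -(-1290)/(-401) = -(-1290)*(-1)/401 = -2*645/401 = -1290/401 ≈ -3.2170)
-3822/3105 + ((317 - 1476)/(-1858 + C))/1155 = -3822/3105 + ((317 - 1476)/(-1858 - 1290/401))/1155 = -3822*1/3105 - 1159/(-746348/401)*(1/1155) = -1274/1035 - 1159*(-401/746348)*(1/1155) = -1274/1035 + (464759/746348)*(1/1155) = -1274/1035 + 464759/862031940 = -73183177733/59480203860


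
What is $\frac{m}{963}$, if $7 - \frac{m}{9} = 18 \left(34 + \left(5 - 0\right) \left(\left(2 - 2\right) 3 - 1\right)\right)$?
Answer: $- \frac{515}{107} \approx -4.8131$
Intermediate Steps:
$m = -4635$ ($m = 63 - 9 \cdot 18 \left(34 + \left(5 - 0\right) \left(\left(2 - 2\right) 3 - 1\right)\right) = 63 - 9 \cdot 18 \left(34 + \left(5 + 0\right) \left(0 \cdot 3 - 1\right)\right) = 63 - 9 \cdot 18 \left(34 + 5 \left(0 - 1\right)\right) = 63 - 9 \cdot 18 \left(34 + 5 \left(-1\right)\right) = 63 - 9 \cdot 18 \left(34 - 5\right) = 63 - 9 \cdot 18 \cdot 29 = 63 - 4698 = -4635$)
$\frac{m}{963} = - \frac{4635}{963} = \left(-4635\right) \frac{1}{963} = - \frac{515}{107}$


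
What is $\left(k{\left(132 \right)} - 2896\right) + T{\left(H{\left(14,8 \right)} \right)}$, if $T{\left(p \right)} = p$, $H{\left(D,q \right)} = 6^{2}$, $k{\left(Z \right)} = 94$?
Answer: $-2766$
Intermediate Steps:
$H{\left(D,q \right)} = 36$
$\left(k{\left(132 \right)} - 2896\right) + T{\left(H{\left(14,8 \right)} \right)} = \left(94 - 2896\right) + 36 = -2802 + 36 = -2766$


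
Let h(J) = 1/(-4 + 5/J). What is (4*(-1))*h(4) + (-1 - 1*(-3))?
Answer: 38/11 ≈ 3.4545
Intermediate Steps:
(4*(-1))*h(4) + (-1 - 1*(-3)) = (4*(-1))*(-1*4/(-5 + 4*4)) + (-1 - 1*(-3)) = -(-4)*4/(-5 + 16) + (-1 + 3) = -(-4)*4/11 + 2 = -4*(-4/11) + 2 = 16/11 + 2 = 38/11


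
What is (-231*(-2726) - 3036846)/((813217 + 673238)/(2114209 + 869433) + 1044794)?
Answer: -7182044003880/3117292746203 ≈ -2.3039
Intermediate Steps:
(-231*(-2726) - 3036846)/((813217 + 673238)/(2114209 + 869433) + 1044794) = (629706 - 3036846)/(1486455/2983642 + 1044794) = -2407140/(1486455*(1/2983642) + 1044794) = -2407140/(1486455/2983642 + 1044794) = -2407140/3117292746203/2983642 = -2407140*2983642/3117292746203 = -7182044003880/3117292746203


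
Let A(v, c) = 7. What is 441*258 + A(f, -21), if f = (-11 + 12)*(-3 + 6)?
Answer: 113785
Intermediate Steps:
f = 3 (f = 1*3 = 3)
441*258 + A(f, -21) = 441*258 + 7 = 113778 + 7 = 113785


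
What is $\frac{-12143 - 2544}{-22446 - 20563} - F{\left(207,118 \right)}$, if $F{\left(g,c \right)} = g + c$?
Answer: $- \frac{13963238}{43009} \approx -324.66$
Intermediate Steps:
$F{\left(g,c \right)} = c + g$
$\frac{-12143 - 2544}{-22446 - 20563} - F{\left(207,118 \right)} = \frac{-12143 - 2544}{-22446 - 20563} - \left(118 + 207\right) = - \frac{14687}{-43009} - 325 = \left(-14687\right) \left(- \frac{1}{43009}\right) - 325 = \frac{14687}{43009} - 325 = - \frac{13963238}{43009}$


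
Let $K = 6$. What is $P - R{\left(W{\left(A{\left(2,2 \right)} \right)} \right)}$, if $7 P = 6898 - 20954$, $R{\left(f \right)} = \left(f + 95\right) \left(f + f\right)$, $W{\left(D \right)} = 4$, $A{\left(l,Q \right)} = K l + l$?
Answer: $-2800$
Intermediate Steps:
$A{\left(l,Q \right)} = 7 l$ ($A{\left(l,Q \right)} = 6 l + l = 7 l$)
$R{\left(f \right)} = 2 f \left(95 + f\right)$ ($R{\left(f \right)} = \left(95 + f\right) 2 f = 2 f \left(95 + f\right)$)
$P = -2008$ ($P = \frac{6898 - 20954}{7} = \frac{1}{7} \left(-14056\right) = -2008$)
$P - R{\left(W{\left(A{\left(2,2 \right)} \right)} \right)} = -2008 - 2 \cdot 4 \left(95 + 4\right) = -2008 - 2 \cdot 4 \cdot 99 = -2008 - 792 = -2800$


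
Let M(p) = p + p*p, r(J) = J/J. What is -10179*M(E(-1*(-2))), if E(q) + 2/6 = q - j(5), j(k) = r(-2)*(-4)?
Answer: -384540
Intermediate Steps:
r(J) = 1
j(k) = -4 (j(k) = 1*(-4) = -4)
E(q) = 11/3 + q (E(q) = -1/3 + (q - 1*(-4)) = -1/3 + (q + 4) = -1/3 + (4 + q) = 11/3 + q)
M(p) = p + p**2
-10179*M(E(-1*(-2))) = -10179*(11/3 - 1*(-2))*(1 + (11/3 - 1*(-2))) = -10179*(11/3 + 2)*(1 + (11/3 + 2)) = -57681*(1 + 17/3) = -57681*20/3 = -10179*340/9 = -384540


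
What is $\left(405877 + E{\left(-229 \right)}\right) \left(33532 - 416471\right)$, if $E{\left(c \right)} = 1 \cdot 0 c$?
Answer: $-155426132503$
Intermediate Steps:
$E{\left(c \right)} = 0$ ($E{\left(c \right)} = 0 c = 0$)
$\left(405877 + E{\left(-229 \right)}\right) \left(33532 - 416471\right) = \left(405877 + 0\right) \left(33532 - 416471\right) = 405877 \left(-382939\right) = -155426132503$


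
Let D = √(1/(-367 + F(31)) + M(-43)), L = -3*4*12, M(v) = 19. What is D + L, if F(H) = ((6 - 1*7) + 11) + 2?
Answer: -144 + 2*√598530/355 ≈ -139.64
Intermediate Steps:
L = -144 (L = -12*12 = -144)
F(H) = 12 (F(H) = ((6 - 7) + 11) + 2 = (-1 + 11) + 2 = 10 + 2 = 12)
D = 2*√598530/355 (D = √(1/(-367 + 12) + 19) = √(1/(-355) + 19) = √(-1/355 + 19) = √(6744/355) = 2*√598530/355 ≈ 4.3586)
D + L = 2*√598530/355 - 144 = -144 + 2*√598530/355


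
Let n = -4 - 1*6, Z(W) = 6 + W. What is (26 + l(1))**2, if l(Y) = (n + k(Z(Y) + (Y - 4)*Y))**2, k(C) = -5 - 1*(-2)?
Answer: 38025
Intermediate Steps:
k(C) = -3 (k(C) = -5 + 2 = -3)
n = -10 (n = -4 - 6 = -10)
l(Y) = 169 (l(Y) = (-10 - 3)**2 = (-13)**2 = 169)
(26 + l(1))**2 = (26 + 169)**2 = 195**2 = 38025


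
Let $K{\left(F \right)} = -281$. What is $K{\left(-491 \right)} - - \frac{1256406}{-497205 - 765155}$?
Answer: $- \frac{177989783}{631180} \approx -282.0$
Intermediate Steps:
$K{\left(-491 \right)} - - \frac{1256406}{-497205 - 765155} = -281 - - \frac{1256406}{-497205 - 765155} = -281 - - \frac{1256406}{-1262360} = -281 - \left(-1256406\right) \left(- \frac{1}{1262360}\right) = -281 - \frac{628203}{631180} = - \frac{177989783}{631180}$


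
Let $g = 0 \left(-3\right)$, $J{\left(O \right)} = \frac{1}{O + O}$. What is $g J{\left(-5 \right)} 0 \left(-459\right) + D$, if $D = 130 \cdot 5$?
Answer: $650$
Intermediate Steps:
$J{\left(O \right)} = \frac{1}{2 O}$
$g = 0$
$D = 650$
$g J{\left(-5 \right)} 0 \left(-459\right) + D = 0 \frac{1}{2 \left(-5\right)} 0 \left(-459\right) + 650 = 0 \cdot \frac{1}{2} \left(- \frac{1}{5}\right) 0 \left(-459\right) + 650 = 0 \left(- \frac{1}{10}\right) 0 \left(-459\right) + 650 = 0 \cdot 0 \left(-459\right) + 650 = 0 \left(-459\right) + 650 = 0 + 650 = 650$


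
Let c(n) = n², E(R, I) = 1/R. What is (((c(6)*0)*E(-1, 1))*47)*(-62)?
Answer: 0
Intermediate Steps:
(((c(6)*0)*E(-1, 1))*47)*(-62) = (((6²*0)/(-1))*47)*(-62) = (((36*0)*(-1))*47)*(-62) = ((0*(-1))*47)*(-62) = (0*47)*(-62) = 0*(-62) = 0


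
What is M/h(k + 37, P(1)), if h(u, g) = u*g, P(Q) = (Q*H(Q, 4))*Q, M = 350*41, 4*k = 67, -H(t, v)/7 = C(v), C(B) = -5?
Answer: 328/43 ≈ 7.6279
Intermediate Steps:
H(t, v) = 35 (H(t, v) = -7*(-5) = 35)
k = 67/4 (k = (¼)*67 = 67/4 ≈ 16.750)
M = 14350
P(Q) = 35*Q² (P(Q) = (Q*35)*Q = (35*Q)*Q = 35*Q²)
h(u, g) = g*u
M/h(k + 37, P(1)) = 14350/(((35*1²)*(67/4 + 37))) = 14350/(((35*1)*(215/4))) = 14350/((35*(215/4))) = 14350/(7525/4) = 14350*(4/7525) = 328/43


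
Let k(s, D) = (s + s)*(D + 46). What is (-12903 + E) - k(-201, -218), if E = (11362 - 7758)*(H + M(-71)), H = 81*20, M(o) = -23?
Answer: 5673541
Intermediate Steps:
H = 1620
k(s, D) = 2*s*(46 + D) (k(s, D) = (2*s)*(46 + D) = 2*s*(46 + D))
E = 5755588 (E = (11362 - 7758)*(1620 - 23) = 3604*1597 = 5755588)
(-12903 + E) - k(-201, -218) = (-12903 + 5755588) - 2*(-201)*(46 - 218) = 5742685 - 2*(-201)*(-172) = 5742685 - 1*69144 = 5742685 - 69144 = 5673541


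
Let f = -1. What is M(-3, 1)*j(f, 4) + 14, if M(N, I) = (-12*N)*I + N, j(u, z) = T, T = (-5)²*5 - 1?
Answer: 4106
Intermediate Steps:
T = 124 (T = 25*5 - 1 = 125 - 1 = 124)
j(u, z) = 124
M(N, I) = N - 12*I*N (M(N, I) = -12*I*N + N = N - 12*I*N)
M(-3, 1)*j(f, 4) + 14 = -3*(1 - 12*1)*124 + 14 = -3*(1 - 12)*124 + 14 = -3*(-11)*124 + 14 = 33*124 + 14 = 4092 + 14 = 4106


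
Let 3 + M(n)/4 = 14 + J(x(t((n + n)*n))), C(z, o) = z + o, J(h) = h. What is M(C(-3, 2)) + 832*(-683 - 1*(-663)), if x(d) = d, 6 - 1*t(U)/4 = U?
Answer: -16532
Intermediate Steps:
t(U) = 24 - 4*U
C(z, o) = o + z
M(n) = 140 - 32*n² (M(n) = -12 + 4*(14 + (24 - 4*(n + n)*n)) = -12 + 4*(14 + (24 - 4*2*n*n)) = -12 + 4*(14 + (24 - 8*n²)) = -12 + 4*(38 - 8*n²) = -12 + (152 - 32*n²) = 140 - 32*n²)
M(C(-3, 2)) + 832*(-683 - 1*(-663)) = (140 - 32*(2 - 3)²) + 832*(-683 - 1*(-663)) = (140 - 32*(-1)²) + 832*(-683 + 663) = (140 - 32*1) + 832*(-20) = (140 - 32) - 16640 = 108 - 16640 = -16532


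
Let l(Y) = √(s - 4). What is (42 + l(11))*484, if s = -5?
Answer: 20328 + 1452*I ≈ 20328.0 + 1452.0*I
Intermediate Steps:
l(Y) = 3*I (l(Y) = √(-5 - 4) = √(-9) = 3*I)
(42 + l(11))*484 = (42 + 3*I)*484 = 20328 + 1452*I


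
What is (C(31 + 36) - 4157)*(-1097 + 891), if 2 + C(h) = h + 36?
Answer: 835536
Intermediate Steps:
C(h) = 34 + h (C(h) = -2 + (h + 36) = -2 + (36 + h) = 34 + h)
(C(31 + 36) - 4157)*(-1097 + 891) = ((34 + (31 + 36)) - 4157)*(-1097 + 891) = ((34 + 67) - 4157)*(-206) = (101 - 4157)*(-206) = -4056*(-206) = 835536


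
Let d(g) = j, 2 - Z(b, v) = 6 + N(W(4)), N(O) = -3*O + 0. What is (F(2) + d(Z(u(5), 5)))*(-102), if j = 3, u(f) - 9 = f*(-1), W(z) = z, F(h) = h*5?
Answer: -1326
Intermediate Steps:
F(h) = 5*h
N(O) = -3*O
u(f) = 9 - f (u(f) = 9 + f*(-1) = 9 - f)
Z(b, v) = 8 (Z(b, v) = 2 - (6 - 3*4) = 2 - (6 - 12) = 2 - 1*(-6) = 2 + 6 = 8)
d(g) = 3
(F(2) + d(Z(u(5), 5)))*(-102) = (5*2 + 3)*(-102) = (10 + 3)*(-102) = 13*(-102) = -1326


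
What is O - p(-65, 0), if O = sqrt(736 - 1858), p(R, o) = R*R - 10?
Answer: -4215 + I*sqrt(1122) ≈ -4215.0 + 33.496*I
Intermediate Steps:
p(R, o) = -10 + R**2 (p(R, o) = R**2 - 10 = -10 + R**2)
O = I*sqrt(1122) (O = sqrt(-1122) = I*sqrt(1122) ≈ 33.496*I)
O - p(-65, 0) = I*sqrt(1122) - (-10 + (-65)**2) = I*sqrt(1122) - (-10 + 4225) = I*sqrt(1122) - 1*4215 = I*sqrt(1122) - 4215 = -4215 + I*sqrt(1122)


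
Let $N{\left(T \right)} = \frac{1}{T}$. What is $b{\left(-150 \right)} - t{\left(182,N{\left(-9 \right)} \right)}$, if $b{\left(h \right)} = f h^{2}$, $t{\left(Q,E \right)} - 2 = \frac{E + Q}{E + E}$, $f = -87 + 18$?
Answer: $- \frac{3103367}{2} \approx -1.5517 \cdot 10^{6}$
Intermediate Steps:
$f = -69$
$t{\left(Q,E \right)} = 2 + \frac{E + Q}{2 E}$ ($t{\left(Q,E \right)} = 2 + \frac{E + Q}{E + E} = 2 + \frac{E + Q}{2 E}$)
$b{\left(h \right)} = - 69 h^{2}$
$b{\left(-150 \right)} - t{\left(182,N{\left(-9 \right)} \right)} = - 69 \left(-150\right)^{2} - \frac{182 + \frac{5}{-9}}{2 \frac{1}{-9}} = \left(-69\right) 22500 - \frac{182 + 5 \left(- \frac{1}{9}\right)}{2 \left(- \frac{1}{9}\right)} = -1552500 - \frac{1}{2} \left(-9\right) \left(182 - \frac{5}{9}\right) = -1552500 - \frac{1}{2} \left(-9\right) \frac{1633}{9} = -1552500 - - \frac{1633}{2} = -1552500 + \frac{1633}{2} = - \frac{3103367}{2}$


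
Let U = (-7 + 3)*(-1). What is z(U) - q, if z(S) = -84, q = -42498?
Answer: 42414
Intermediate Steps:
U = 4 (U = -4*(-1) = 4)
z(U) - q = -84 - 1*(-42498) = -84 + 42498 = 42414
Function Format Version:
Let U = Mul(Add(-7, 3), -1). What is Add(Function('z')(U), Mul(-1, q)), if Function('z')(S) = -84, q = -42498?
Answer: 42414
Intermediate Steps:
U = 4 (U = Mul(-4, -1) = 4)
Add(Function('z')(U), Mul(-1, q)) = Add(-84, Mul(-1, -42498)) = Add(-84, 42498) = 42414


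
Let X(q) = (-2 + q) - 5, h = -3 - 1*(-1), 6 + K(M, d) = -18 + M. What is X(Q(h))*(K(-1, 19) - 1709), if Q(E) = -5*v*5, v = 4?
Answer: 185538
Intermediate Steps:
K(M, d) = -24 + M (K(M, d) = -6 + (-18 + M) = -24 + M)
h = -2 (h = -3 + 1 = -2)
Q(E) = -100 (Q(E) = -5*4*5 = -20*5 = -100)
X(q) = -7 + q
X(Q(h))*(K(-1, 19) - 1709) = (-7 - 100)*((-24 - 1) - 1709) = -107*(-25 - 1709) = -107*(-1734) = 185538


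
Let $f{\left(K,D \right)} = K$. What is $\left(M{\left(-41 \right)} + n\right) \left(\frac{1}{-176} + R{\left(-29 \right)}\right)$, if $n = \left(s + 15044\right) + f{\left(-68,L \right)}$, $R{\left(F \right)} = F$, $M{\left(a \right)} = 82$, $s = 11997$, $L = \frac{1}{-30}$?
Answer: $- \frac{138115775}{176} \approx -7.8475 \cdot 10^{5}$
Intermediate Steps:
$L = - \frac{1}{30} \approx -0.033333$
$n = 26973$ ($n = \left(11997 + 15044\right) - 68 = 27041 - 68 = 26973$)
$\left(M{\left(-41 \right)} + n\right) \left(\frac{1}{-176} + R{\left(-29 \right)}\right) = \left(82 + 26973\right) \left(\frac{1}{-176} - 29\right) = 27055 \left(- \frac{1}{176} - 29\right) = 27055 \left(- \frac{5105}{176}\right) = - \frac{138115775}{176}$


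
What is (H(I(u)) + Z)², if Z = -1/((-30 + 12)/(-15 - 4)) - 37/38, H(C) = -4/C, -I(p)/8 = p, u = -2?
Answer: 2430481/467856 ≈ 5.1949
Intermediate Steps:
I(p) = -8*p
Z = -347/171 (Z = -1/((-18/(-19))) - 37*1/38 = -1/((-18*(-1/19))) - 37/38 = -1/18/19 - 37/38 = -1*19/18 - 37/38 = -19/18 - 37/38 = -347/171 ≈ -2.0292)
(H(I(u)) + Z)² = (-4/((-8*(-2))) - 347/171)² = (-4/16 - 347/171)² = (-4*1/16 - 347/171)² = (-¼ - 347/171)² = (-1559/684)² = 2430481/467856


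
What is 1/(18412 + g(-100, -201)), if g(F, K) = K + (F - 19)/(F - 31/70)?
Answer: 7031/128049871 ≈ 5.4908e-5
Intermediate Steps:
g(F, K) = K + (-19 + F)/(-31/70 + F) (g(F, K) = K + (-19 + F)/(F - 31*1/70) = K + (-19 + F)/(F - 31/70) = K + (-19 + F)/(-31/70 + F))
1/(18412 + g(-100, -201)) = 1/(18412 + (-1330 - 31*(-201) + 70*(-100) + 70*(-100)*(-201))/(-31 + 70*(-100))) = 1/(18412 + (-1330 + 6231 - 7000 + 1407000)/(-31 - 7000)) = 1/(18412 + 1404901/(-7031)) = 1/(18412 - 1/7031*1404901) = 1/(18412 - 1404901/7031) = 1/(128049871/7031) = 7031/128049871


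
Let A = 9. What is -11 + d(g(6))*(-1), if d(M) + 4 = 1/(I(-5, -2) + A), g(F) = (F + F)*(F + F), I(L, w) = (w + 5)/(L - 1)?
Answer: -121/17 ≈ -7.1176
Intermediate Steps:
I(L, w) = (5 + w)/(-1 + L)
g(F) = 4*F² (g(F) = (2*F)*(2*F) = 4*F²)
d(M) = -66/17 (d(M) = -4 + 1/((5 - 2)/(-1 - 5) + 9) = -4 + 1/(3/(-6) + 9) = -4 + 1/(-⅙*3 + 9) = -4 + 1/(-½ + 9) = -4 + 1/(17/2) = -4 + 2/17 = -66/17)
-11 + d(g(6))*(-1) = -11 - 66/17*(-1) = -11 + 66/17 = -121/17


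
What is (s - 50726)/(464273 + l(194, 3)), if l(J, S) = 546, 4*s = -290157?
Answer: -493061/1859276 ≈ -0.26519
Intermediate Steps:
s = -290157/4 (s = (1/4)*(-290157) = -290157/4 ≈ -72539.)
(s - 50726)/(464273 + l(194, 3)) = (-290157/4 - 50726)/(464273 + 546) = -493061/4/464819 = -493061/4*1/464819 = -493061/1859276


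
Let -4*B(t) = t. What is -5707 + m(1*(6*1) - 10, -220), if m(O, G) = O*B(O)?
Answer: -5711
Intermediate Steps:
B(t) = -t/4
m(O, G) = -O²/4 (m(O, G) = O*(-O/4) = -O²/4)
-5707 + m(1*(6*1) - 10, -220) = -5707 - (1*(6*1) - 10)²/4 = -5707 - (1*6 - 10)²/4 = -5707 - (6 - 10)²/4 = -5707 - ¼*(-4)² = -5707 - ¼*16 = -5707 - 4 = -5711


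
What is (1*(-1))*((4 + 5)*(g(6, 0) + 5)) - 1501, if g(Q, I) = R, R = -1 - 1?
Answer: -1528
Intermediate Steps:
R = -2
g(Q, I) = -2
(1*(-1))*((4 + 5)*(g(6, 0) + 5)) - 1501 = (1*(-1))*((4 + 5)*(-2 + 5)) - 1501 = -9*3 - 1501 = -1*27 - 1501 = -27 - 1501 = -1528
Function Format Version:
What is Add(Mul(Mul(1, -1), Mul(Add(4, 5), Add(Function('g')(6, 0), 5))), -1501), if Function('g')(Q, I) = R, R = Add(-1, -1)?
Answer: -1528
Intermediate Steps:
R = -2
Function('g')(Q, I) = -2
Add(Mul(Mul(1, -1), Mul(Add(4, 5), Add(Function('g')(6, 0), 5))), -1501) = Add(Mul(Mul(1, -1), Mul(Add(4, 5), Add(-2, 5))), -1501) = Add(Mul(-1, Mul(9, 3)), -1501) = Add(Mul(-1, 27), -1501) = Add(-27, -1501) = -1528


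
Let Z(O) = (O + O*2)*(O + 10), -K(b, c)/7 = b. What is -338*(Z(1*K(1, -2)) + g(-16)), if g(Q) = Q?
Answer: 26702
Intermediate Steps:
K(b, c) = -7*b
Z(O) = 3*O*(10 + O) (Z(O) = (O + 2*O)*(10 + O) = (3*O)*(10 + O) = 3*O*(10 + O))
-338*(Z(1*K(1, -2)) + g(-16)) = -338*(3*(1*(-7*1))*(10 + 1*(-7*1)) - 16) = -338*(3*(1*(-7))*(10 + 1*(-7)) - 16) = -338*(3*(-7)*(10 - 7) - 16) = -338*(3*(-7)*3 - 16) = -338*(-63 - 16) = -338*(-79) = 26702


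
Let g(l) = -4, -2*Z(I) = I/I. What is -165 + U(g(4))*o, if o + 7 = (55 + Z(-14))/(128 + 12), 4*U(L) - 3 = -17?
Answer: -11349/80 ≈ -141.86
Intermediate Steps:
Z(I) = -1/2 (Z(I) = -I/(2*I) = -1/2*1 = -1/2)
U(L) = -7/2 (U(L) = 3/4 + (1/4)*(-17) = 3/4 - 17/4 = -7/2)
o = -1851/280 (o = -7 + (55 - 1/2)/(128 + 12) = -7 + (109/2)/140 = -7 + (109/2)*(1/140) = -7 + 109/280 = -1851/280 ≈ -6.6107)
-165 + U(g(4))*o = -165 - 7/2*(-1851/280) = -165 + 1851/80 = -11349/80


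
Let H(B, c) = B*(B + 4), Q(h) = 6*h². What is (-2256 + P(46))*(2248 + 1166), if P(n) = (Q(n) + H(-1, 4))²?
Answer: 550029516102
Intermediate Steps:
H(B, c) = B*(4 + B)
P(n) = (-3 + 6*n²)² (P(n) = (6*n² - (4 - 1))² = (6*n² - 1*3)² = (6*n² - 3)² = (-3 + 6*n²)²)
(-2256 + P(46))*(2248 + 1166) = (-2256 + 9*(-1 + 2*46²)²)*(2248 + 1166) = (-2256 + 9*(-1 + 2*2116)²)*3414 = (-2256 + 9*(-1 + 4232)²)*3414 = (-2256 + 9*4231²)*3414 = (-2256 + 9*17901361)*3414 = (-2256 + 161112249)*3414 = 161109993*3414 = 550029516102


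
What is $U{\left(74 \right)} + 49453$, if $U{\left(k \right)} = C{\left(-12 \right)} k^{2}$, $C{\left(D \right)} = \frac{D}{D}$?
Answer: $54929$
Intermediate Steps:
$C{\left(D \right)} = 1$
$U{\left(k \right)} = k^{2}$ ($U{\left(k \right)} = 1 k^{2} = k^{2}$)
$U{\left(74 \right)} + 49453 = 74^{2} + 49453 = 5476 + 49453 = 54929$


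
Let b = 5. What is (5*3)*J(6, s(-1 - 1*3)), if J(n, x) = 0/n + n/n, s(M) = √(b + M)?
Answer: 15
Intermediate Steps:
s(M) = √(5 + M)
J(n, x) = 1 (J(n, x) = 0 + 1 = 1)
(5*3)*J(6, s(-1 - 1*3)) = (5*3)*1 = 15*1 = 15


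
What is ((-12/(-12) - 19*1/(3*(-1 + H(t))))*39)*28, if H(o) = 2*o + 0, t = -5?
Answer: 18928/11 ≈ 1720.7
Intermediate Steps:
H(o) = 2*o
((-12/(-12) - 19*1/(3*(-1 + H(t))))*39)*28 = ((-12/(-12) - 19*1/(3*(-1 + 2*(-5))))*39)*28 = ((-12*(-1/12) - 19*1/(3*(-1 - 10)))*39)*28 = ((1 - 19/((-11*3)))*39)*28 = ((1 - 19/(-33))*39)*28 = ((1 - 19*(-1/33))*39)*28 = ((1 + 19/33)*39)*28 = ((52/33)*39)*28 = (676/11)*28 = 18928/11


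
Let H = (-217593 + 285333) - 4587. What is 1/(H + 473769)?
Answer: 1/536922 ≈ 1.8625e-6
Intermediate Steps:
H = 63153 (H = 67740 - 4587 = 63153)
1/(H + 473769) = 1/(63153 + 473769) = 1/536922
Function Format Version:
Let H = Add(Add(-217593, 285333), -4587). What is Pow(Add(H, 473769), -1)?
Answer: Rational(1, 536922) ≈ 1.8625e-6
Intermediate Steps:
H = 63153 (H = Add(67740, -4587) = 63153)
Pow(Add(H, 473769), -1) = Pow(Add(63153, 473769), -1) = Pow(536922, -1) = Rational(1, 536922)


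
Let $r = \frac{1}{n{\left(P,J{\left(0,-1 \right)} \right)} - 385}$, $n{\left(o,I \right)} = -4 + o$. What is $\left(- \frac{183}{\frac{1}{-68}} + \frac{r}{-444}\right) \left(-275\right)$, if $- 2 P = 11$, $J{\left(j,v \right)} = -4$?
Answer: $- \frac{599408192075}{175158} \approx -3.4221 \cdot 10^{6}$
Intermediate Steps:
$P = - \frac{11}{2}$ ($P = \left(- \frac{1}{2}\right) 11 = - \frac{11}{2} \approx -5.5$)
$r = - \frac{2}{789}$ ($r = \frac{1}{\left(-4 - \frac{11}{2}\right) - 385} = \frac{1}{- \frac{19}{2} - 385} = \frac{1}{- \frac{789}{2}} = - \frac{2}{789} \approx -0.0025349$)
$\left(- \frac{183}{\frac{1}{-68}} + \frac{r}{-444}\right) \left(-275\right) = \left(- \frac{183}{\frac{1}{-68}} - \frac{2}{789 \left(-444\right)}\right) \left(-275\right) = \left(- \frac{183}{- \frac{1}{68}} - - \frac{1}{175158}\right) \left(-275\right) = \left(\left(-183\right) \left(-68\right) + \frac{1}{175158}\right) \left(-275\right) = \left(12444 + \frac{1}{175158}\right) \left(-275\right) = \frac{2179666153}{175158} \left(-275\right) = - \frac{599408192075}{175158}$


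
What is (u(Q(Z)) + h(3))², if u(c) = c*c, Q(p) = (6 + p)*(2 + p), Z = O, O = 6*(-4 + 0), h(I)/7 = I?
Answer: 24597844569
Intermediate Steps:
h(I) = 7*I
O = -24 (O = 6*(-4) = -24)
Z = -24
Q(p) = (2 + p)*(6 + p)
u(c) = c²
(u(Q(Z)) + h(3))² = ((12 + (-24)² + 8*(-24))² + 7*3)² = ((12 + 576 - 192)² + 21)² = (396² + 21)² = (156816 + 21)² = 156837² = 24597844569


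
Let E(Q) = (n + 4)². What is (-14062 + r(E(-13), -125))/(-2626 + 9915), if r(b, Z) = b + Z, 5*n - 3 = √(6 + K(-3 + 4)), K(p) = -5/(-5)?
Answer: -354139/182225 + 46*√7/182225 ≈ -1.9427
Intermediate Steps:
K(p) = 1 (K(p) = -5*(-⅕) = 1)
n = ⅗ + √7/5 (n = ⅗ + √(6 + 1)/5 = ⅗ + √7/5 ≈ 1.1292)
E(Q) = (23/5 + √7/5)² (E(Q) = ((⅗ + √7/5) + 4)² = (23/5 + √7/5)²)
r(b, Z) = Z + b
(-14062 + r(E(-13), -125))/(-2626 + 9915) = (-14062 + (-125 + (23 + √7)²/25))/(-2626 + 9915) = (-14187 + (23 + √7)²/25)/7289 = (-14187 + (23 + √7)²/25)*(1/7289) = -14187/7289 + (23 + √7)²/182225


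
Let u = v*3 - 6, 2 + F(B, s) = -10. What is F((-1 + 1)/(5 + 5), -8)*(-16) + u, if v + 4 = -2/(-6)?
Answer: 175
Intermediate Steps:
F(B, s) = -12 (F(B, s) = -2 - 10 = -12)
v = -11/3 (v = -4 - 2/(-6) = -4 - 2*(-1/6) = -4 + 1/3 = -11/3 ≈ -3.6667)
u = -17 (u = -11/3*3 - 6 = -11 - 6 = -17)
F((-1 + 1)/(5 + 5), -8)*(-16) + u = -12*(-16) - 17 = 192 - 17 = 175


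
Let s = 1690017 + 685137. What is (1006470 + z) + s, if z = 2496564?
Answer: 5878188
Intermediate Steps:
s = 2375154
(1006470 + z) + s = (1006470 + 2496564) + 2375154 = 3503034 + 2375154 = 5878188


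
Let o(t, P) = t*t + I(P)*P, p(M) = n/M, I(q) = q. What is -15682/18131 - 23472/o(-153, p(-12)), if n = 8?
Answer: -7134099658/3819929735 ≈ -1.8676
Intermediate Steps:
p(M) = 8/M
o(t, P) = P² + t² (o(t, P) = t*t + P*P = t² + P² = P² + t²)
-15682/18131 - 23472/o(-153, p(-12)) = -15682/18131 - 23472/((8/(-12))² + (-153)²) = -15682*1/18131 - 23472/((8*(-1/12))² + 23409) = -15682/18131 - 23472/((-⅔)² + 23409) = -15682/18131 - 23472/(4/9 + 23409) = -15682/18131 - 23472/210685/9 = -15682/18131 - 23472*9/210685 = -15682/18131 - 211248/210685 = -7134099658/3819929735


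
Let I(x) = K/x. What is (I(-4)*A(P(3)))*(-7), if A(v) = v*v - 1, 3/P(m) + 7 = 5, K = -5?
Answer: -175/16 ≈ -10.938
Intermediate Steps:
P(m) = -3/2 (P(m) = 3/(-7 + 5) = 3/(-2) = 3*(-½) = -3/2)
I(x) = -5/x
A(v) = -1 + v² (A(v) = v² - 1 = -1 + v²)
(I(-4)*A(P(3)))*(-7) = ((-5/(-4))*(-1 + (-3/2)²))*(-7) = ((-5*(-¼))*(-1 + 9/4))*(-7) = ((5/4)*(5/4))*(-7) = (25/16)*(-7) = -175/16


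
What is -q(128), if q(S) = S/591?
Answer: -128/591 ≈ -0.21658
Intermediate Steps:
q(S) = S/591 (q(S) = S*(1/591) = S/591)
-q(128) = -128/591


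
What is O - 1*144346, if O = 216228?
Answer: 71882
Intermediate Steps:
O - 1*144346 = 216228 - 1*144346 = 216228 - 144346 = 71882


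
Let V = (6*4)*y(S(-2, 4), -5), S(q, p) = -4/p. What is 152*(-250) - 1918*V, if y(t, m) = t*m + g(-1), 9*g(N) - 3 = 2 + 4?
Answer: -314192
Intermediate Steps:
g(N) = 1 (g(N) = ⅓ + (2 + 4)/9 = ⅓ + (⅑)*6 = ⅓ + ⅔ = 1)
y(t, m) = 1 + m*t (y(t, m) = t*m + 1 = m*t + 1 = 1 + m*t)
V = 144 (V = (6*4)*(1 - (-20)/4) = 24*(1 - (-20)/4) = 24*(1 - 5*(-1)) = 24*(1 + 5) = 24*6 = 144)
152*(-250) - 1918*V = 152*(-250) - 1918*144 = -38000 - 276192 = -314192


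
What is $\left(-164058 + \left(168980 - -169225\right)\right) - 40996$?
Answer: $133151$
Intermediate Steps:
$\left(-164058 + \left(168980 - -169225\right)\right) - 40996 = \left(-164058 + \left(168980 + 169225\right)\right) - 40996 = \left(-164058 + 338205\right) - 40996 = 174147 - 40996 = 133151$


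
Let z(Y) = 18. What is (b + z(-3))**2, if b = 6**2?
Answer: 2916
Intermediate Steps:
b = 36
(b + z(-3))**2 = (36 + 18)**2 = 54**2 = 2916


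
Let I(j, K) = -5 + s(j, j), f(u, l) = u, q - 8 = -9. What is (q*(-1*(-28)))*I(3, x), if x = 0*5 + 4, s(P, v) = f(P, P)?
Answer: 56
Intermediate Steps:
q = -1 (q = 8 - 9 = -1)
s(P, v) = P
x = 4 (x = 0 + 4 = 4)
I(j, K) = -5 + j
(q*(-1*(-28)))*I(3, x) = (-(-1)*(-28))*(-5 + 3) = -1*28*(-2) = -28*(-2) = 56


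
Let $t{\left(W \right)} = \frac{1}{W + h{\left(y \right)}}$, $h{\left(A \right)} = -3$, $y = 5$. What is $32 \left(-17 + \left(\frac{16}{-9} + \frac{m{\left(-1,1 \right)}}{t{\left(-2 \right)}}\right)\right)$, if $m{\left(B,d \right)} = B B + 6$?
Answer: $- \frac{15488}{9} \approx -1720.9$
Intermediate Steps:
$t{\left(W \right)} = \frac{1}{-3 + W}$ ($t{\left(W \right)} = \frac{1}{W - 3} = \frac{1}{-3 + W}$)
$m{\left(B,d \right)} = 6 + B^{2}$ ($m{\left(B,d \right)} = B^{2} + 6 = 6 + B^{2}$)
$32 \left(-17 + \left(\frac{16}{-9} + \frac{m{\left(-1,1 \right)}}{t{\left(-2 \right)}}\right)\right) = 32 \left(-17 + \left(\frac{16}{-9} + \frac{6 + \left(-1\right)^{2}}{\frac{1}{-3 - 2}}\right)\right) = 32 \left(-17 + \left(16 \left(- \frac{1}{9}\right) + \frac{6 + 1}{\frac{1}{-5}}\right)\right) = 32 \left(-17 + \left(- \frac{16}{9} + \frac{7}{- \frac{1}{5}}\right)\right) = 32 \left(-17 + \left(- \frac{16}{9} + 7 \left(-5\right)\right)\right) = 32 \left(-17 - \frac{331}{9}\right) = 32 \left(- \frac{484}{9}\right) = - \frac{15488}{9}$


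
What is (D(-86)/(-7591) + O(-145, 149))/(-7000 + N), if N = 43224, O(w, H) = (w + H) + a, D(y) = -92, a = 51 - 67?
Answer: -11375/34372048 ≈ -0.00033094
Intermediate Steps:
a = -16
O(w, H) = -16 + H + w (O(w, H) = (w + H) - 16 = (H + w) - 16 = -16 + H + w)
(D(-86)/(-7591) + O(-145, 149))/(-7000 + N) = (-92/(-7591) + (-16 + 149 - 145))/(-7000 + 43224) = (-92*(-1/7591) - 12)/36224 = (92/7591 - 12)*(1/36224) = -91000/7591*1/36224 = -11375/34372048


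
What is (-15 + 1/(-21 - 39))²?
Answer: 811801/3600 ≈ 225.50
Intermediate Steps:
(-15 + 1/(-21 - 39))² = (-15 + 1/(-60))² = (-15 - 1/60)² = (-901/60)² = 811801/3600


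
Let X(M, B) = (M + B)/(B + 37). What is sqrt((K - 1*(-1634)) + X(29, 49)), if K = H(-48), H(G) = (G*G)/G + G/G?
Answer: 2*sqrt(734010)/43 ≈ 39.849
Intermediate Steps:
X(M, B) = (B + M)/(37 + B)
H(G) = 1 + G (H(G) = G**2/G + 1 = G + 1 = 1 + G)
K = -47 (K = 1 - 48 = -47)
sqrt((K - 1*(-1634)) + X(29, 49)) = sqrt((-47 - 1*(-1634)) + (49 + 29)/(37 + 49)) = sqrt((-47 + 1634) + 78/86) = sqrt(1587 + (1/86)*78) = sqrt(1587 + 39/43) = sqrt(68280/43) = 2*sqrt(734010)/43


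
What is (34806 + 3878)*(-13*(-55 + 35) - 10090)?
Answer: -380263720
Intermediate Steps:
(34806 + 3878)*(-13*(-55 + 35) - 10090) = 38684*(-13*(-20) - 10090) = 38684*(260 - 10090) = 38684*(-9830) = -380263720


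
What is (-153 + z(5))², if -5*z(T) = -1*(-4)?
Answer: 591361/25 ≈ 23654.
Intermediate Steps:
z(T) = -⅘ (z(T) = -(-1)*(-4)/5 = -⅕*4 = -⅘)
(-153 + z(5))² = (-153 - ⅘)² = (-769/5)² = 591361/25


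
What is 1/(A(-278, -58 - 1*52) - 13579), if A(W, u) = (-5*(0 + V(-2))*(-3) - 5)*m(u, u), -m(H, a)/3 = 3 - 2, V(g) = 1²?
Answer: -1/13609 ≈ -7.3481e-5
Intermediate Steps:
V(g) = 1
m(H, a) = -3 (m(H, a) = -3*(3 - 2) = -3*1 = -3)
A(W, u) = -30 (A(W, u) = (-5*(0 + 1)*(-3) - 5)*(-3) = (-5*(-3) - 5)*(-3) = (15 - 5)*(-3) = 10*(-3) = -30)
1/(A(-278, -58 - 1*52) - 13579) = 1/(-30 - 13579) = 1/(-13609) = -1/13609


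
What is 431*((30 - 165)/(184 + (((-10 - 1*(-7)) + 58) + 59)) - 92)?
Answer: -11874481/298 ≈ -39847.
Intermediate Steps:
431*((30 - 165)/(184 + (((-10 - 1*(-7)) + 58) + 59)) - 92) = 431*(-135/(184 + (((-10 + 7) + 58) + 59)) - 92) = 431*(-135/(184 + ((-3 + 58) + 59)) - 92) = 431*(-135/(184 + (55 + 59)) - 92) = 431*(-135/(184 + 114) - 92) = 431*(-135/298 - 92) = 431*(-27551/298) = -11874481/298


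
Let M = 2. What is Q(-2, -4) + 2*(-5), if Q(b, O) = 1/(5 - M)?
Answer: -29/3 ≈ -9.6667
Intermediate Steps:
Q(b, O) = ⅓ (Q(b, O) = 1/(5 - 1*2) = 1/(5 - 2) = 1/3 = ⅓)
Q(-2, -4) + 2*(-5) = ⅓ + 2*(-5) = ⅓ - 10 = -29/3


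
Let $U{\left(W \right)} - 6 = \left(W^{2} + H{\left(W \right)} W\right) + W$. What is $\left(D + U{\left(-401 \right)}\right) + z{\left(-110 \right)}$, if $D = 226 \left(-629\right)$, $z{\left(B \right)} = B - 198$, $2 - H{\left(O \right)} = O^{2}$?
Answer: $64498343$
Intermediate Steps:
$H{\left(O \right)} = 2 - O^{2}$
$z{\left(B \right)} = -198 + B$
$D = -142154$
$U{\left(W \right)} = 6 + W + W^{2} + W \left(2 - W^{2}\right)$ ($U{\left(W \right)} = 6 + \left(\left(W^{2} + \left(2 - W^{2}\right) W\right) + W\right) = 6 + \left(\left(W^{2} + W \left(2 - W^{2}\right)\right) + W\right) = 6 + \left(W + W^{2} + W \left(2 - W^{2}\right)\right) = 6 + W + W^{2} + W \left(2 - W^{2}\right)$)
$\left(D + U{\left(-401 \right)}\right) + z{\left(-110 \right)} = \left(-142154 + \left(6 + \left(-401\right)^{2} - \left(-401\right)^{3} + 3 \left(-401\right)\right)\right) - 308 = \left(-142154 + \left(6 + 160801 - -64481201 - 1203\right)\right) - 308 = \left(-142154 + \left(6 + 160801 + 64481201 - 1203\right)\right) - 308 = \left(-142154 + 64640805\right) - 308 = 64498651 - 308 = 64498343$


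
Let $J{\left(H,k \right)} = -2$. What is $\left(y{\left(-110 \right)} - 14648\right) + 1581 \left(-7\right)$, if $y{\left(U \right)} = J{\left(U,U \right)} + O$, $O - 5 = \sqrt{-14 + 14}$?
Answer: $-25712$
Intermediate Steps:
$O = 5$ ($O = 5 + \sqrt{-14 + 14} = 5 + \sqrt{0} = 5 + 0 = 5$)
$y{\left(U \right)} = 3$ ($y{\left(U \right)} = -2 + 5 = 3$)
$\left(y{\left(-110 \right)} - 14648\right) + 1581 \left(-7\right) = \left(3 - 14648\right) + 1581 \left(-7\right) = -14645 - 11067 = -25712$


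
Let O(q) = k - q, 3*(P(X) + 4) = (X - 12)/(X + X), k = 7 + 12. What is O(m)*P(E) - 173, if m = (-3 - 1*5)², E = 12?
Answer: 7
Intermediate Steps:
k = 19
m = 64 (m = (-3 - 5)² = (-8)² = 64)
P(X) = -4 + (-12 + X)/(6*X) (P(X) = -4 + ((X - 12)/(X + X))/3 = -4 + ((-12 + X)/((2*X)))/3 = -4 + ((-12 + X)*(1/(2*X)))/3 = -4 + ((-12 + X)/(2*X))/3 = -4 + (-12 + X)/(6*X))
O(q) = 19 - q
O(m)*P(E) - 173 = (19 - 1*64)*(-23/6 - 2/12) - 173 = (19 - 64)*(-23/6 - 2*1/12) - 173 = -45*(-23/6 - ⅙) - 173 = -45*(-4) - 173 = 180 - 173 = 7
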